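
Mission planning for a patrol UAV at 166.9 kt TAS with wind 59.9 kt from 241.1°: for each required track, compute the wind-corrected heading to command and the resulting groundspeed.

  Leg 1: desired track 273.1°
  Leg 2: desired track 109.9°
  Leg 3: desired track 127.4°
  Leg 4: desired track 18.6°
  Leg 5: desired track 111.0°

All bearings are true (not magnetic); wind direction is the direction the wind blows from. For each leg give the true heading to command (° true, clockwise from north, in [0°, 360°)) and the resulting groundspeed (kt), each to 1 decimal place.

Leg 1: desired track 273.1°; wind correction -11.0° → command heading 262.1°, groundspeed 113.1 kt
Leg 2: desired track 109.9°; wind correction +15.7° → command heading 125.6°, groundspeed 200.2 kt
Leg 3: desired track 127.4°; wind correction +19.2° → command heading 146.6°, groundspeed 181.7 kt
Leg 4: desired track 18.6°; wind correction -14.0° → command heading 4.6°, groundspeed 206.1 kt
Leg 5: desired track 111.0°; wind correction +15.9° → command heading 126.9°, groundspeed 199.1 kt

Leg 1: heading=262.1°, groundspeed=113.1 kt
Leg 2: heading=125.6°, groundspeed=200.2 kt
Leg 3: heading=146.6°, groundspeed=181.7 kt
Leg 4: heading=4.6°, groundspeed=206.1 kt
Leg 5: heading=126.9°, groundspeed=199.1 kt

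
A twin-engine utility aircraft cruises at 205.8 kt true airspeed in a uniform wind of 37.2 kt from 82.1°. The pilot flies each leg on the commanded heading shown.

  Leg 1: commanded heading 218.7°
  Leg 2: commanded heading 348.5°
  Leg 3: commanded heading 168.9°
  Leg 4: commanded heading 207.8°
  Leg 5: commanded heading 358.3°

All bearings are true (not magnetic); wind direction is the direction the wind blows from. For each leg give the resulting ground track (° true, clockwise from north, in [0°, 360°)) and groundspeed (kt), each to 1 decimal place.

Leg 1: heading 218.7°; drift +6.3° → track 225.0°, groundspeed 234.2 kt
Leg 2: heading 348.5°; drift -10.1° → track 338.4°, groundspeed 211.4 kt
Leg 3: heading 168.9°; drift +10.3° → track 179.2°, groundspeed 207.1 kt
Leg 4: heading 207.8°; drift +7.6° → track 215.4°, groundspeed 229.5 kt
Leg 5: heading 358.3°; drift -10.4° → track 347.9°, groundspeed 205.1 kt

Leg 1: track=225.0°, groundspeed=234.2 kt
Leg 2: track=338.4°, groundspeed=211.4 kt
Leg 3: track=179.2°, groundspeed=207.1 kt
Leg 4: track=215.4°, groundspeed=229.5 kt
Leg 5: track=347.9°, groundspeed=205.1 kt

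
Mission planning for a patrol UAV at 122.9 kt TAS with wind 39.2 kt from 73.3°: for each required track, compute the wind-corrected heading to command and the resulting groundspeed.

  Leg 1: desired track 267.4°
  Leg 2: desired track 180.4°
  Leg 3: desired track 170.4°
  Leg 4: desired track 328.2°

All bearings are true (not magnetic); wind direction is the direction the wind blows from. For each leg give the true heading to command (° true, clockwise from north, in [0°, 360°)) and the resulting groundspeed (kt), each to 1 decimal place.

Leg 1: desired track 267.4°; wind correction +4.5° → command heading 271.9°, groundspeed 160.5 kt
Leg 2: desired track 180.4°; wind correction -17.7° → command heading 162.7°, groundspeed 128.6 kt
Leg 3: desired track 170.4°; wind correction -18.5° → command heading 151.9°, groundspeed 121.4 kt
Leg 4: desired track 328.2°; wind correction +17.9° → command heading 346.1°, groundspeed 127.1 kt

Leg 1: heading=271.9°, groundspeed=160.5 kt
Leg 2: heading=162.7°, groundspeed=128.6 kt
Leg 3: heading=151.9°, groundspeed=121.4 kt
Leg 4: heading=346.1°, groundspeed=127.1 kt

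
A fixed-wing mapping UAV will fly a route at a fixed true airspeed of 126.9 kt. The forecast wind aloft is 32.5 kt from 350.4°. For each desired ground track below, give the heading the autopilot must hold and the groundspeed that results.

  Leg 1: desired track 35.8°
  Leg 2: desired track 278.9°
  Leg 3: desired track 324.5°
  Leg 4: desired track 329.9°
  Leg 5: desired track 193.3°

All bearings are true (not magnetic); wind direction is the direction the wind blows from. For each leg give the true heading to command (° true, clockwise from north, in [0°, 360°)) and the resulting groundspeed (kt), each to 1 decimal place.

Leg 1: desired track 35.8°; wind correction -10.5° → command heading 25.3°, groundspeed 102.0 kt
Leg 2: desired track 278.9°; wind correction +14.1° → command heading 293.0°, groundspeed 112.8 kt
Leg 3: desired track 324.5°; wind correction +6.4° → command heading 330.9°, groundspeed 96.9 kt
Leg 4: desired track 329.9°; wind correction +5.1° → command heading 335.0°, groundspeed 95.9 kt
Leg 5: desired track 193.3°; wind correction +5.7° → command heading 199.0°, groundspeed 156.2 kt

Leg 1: heading=25.3°, groundspeed=102.0 kt
Leg 2: heading=293.0°, groundspeed=112.8 kt
Leg 3: heading=330.9°, groundspeed=96.9 kt
Leg 4: heading=335.0°, groundspeed=95.9 kt
Leg 5: heading=199.0°, groundspeed=156.2 kt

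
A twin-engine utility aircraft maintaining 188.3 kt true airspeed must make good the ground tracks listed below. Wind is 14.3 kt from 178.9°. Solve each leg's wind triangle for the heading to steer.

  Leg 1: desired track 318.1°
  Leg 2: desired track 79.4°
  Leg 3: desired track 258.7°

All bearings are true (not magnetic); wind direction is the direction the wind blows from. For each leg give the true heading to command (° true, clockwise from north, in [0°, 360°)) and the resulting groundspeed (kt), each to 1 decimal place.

Leg 1: desired track 318.1°; wind correction -2.8° → command heading 315.3°, groundspeed 198.9 kt
Leg 2: desired track 79.4°; wind correction +4.3° → command heading 83.7°, groundspeed 190.1 kt
Leg 3: desired track 258.7°; wind correction -4.3° → command heading 254.4°, groundspeed 185.2 kt

Leg 1: heading=315.3°, groundspeed=198.9 kt
Leg 2: heading=83.7°, groundspeed=190.1 kt
Leg 3: heading=254.4°, groundspeed=185.2 kt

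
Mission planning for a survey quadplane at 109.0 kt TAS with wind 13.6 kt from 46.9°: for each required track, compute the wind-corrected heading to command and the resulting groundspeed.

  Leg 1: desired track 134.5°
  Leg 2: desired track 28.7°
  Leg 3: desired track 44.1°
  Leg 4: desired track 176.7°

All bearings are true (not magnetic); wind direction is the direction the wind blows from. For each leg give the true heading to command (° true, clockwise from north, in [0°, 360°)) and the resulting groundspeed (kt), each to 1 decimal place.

Leg 1: heading=127.3°, groundspeed=107.6 kt
Leg 2: heading=30.9°, groundspeed=96.0 kt
Leg 3: heading=44.4°, groundspeed=95.4 kt
Leg 4: heading=171.2°, groundspeed=117.2 kt

Leg 1: desired track 134.5°; wind correction -7.2° → command heading 127.3°, groundspeed 107.6 kt
Leg 2: desired track 28.7°; wind correction +2.2° → command heading 30.9°, groundspeed 96.0 kt
Leg 3: desired track 44.1°; wind correction +0.3° → command heading 44.4°, groundspeed 95.4 kt
Leg 4: desired track 176.7°; wind correction -5.5° → command heading 171.2°, groundspeed 117.2 kt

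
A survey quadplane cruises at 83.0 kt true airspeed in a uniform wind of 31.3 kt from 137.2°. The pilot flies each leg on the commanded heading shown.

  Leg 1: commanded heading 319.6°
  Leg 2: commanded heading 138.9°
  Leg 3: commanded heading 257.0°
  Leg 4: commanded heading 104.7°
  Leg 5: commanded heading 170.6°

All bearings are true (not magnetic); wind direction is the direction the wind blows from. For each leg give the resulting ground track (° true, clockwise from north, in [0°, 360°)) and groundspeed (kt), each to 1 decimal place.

Leg 1: heading 319.6°; drift -0.7° → track 318.9°, groundspeed 114.3 kt
Leg 2: heading 138.9°; drift +1.0° → track 139.9°, groundspeed 51.7 kt
Leg 3: heading 257.0°; drift +15.4° → track 272.4°, groundspeed 102.2 kt
Leg 4: heading 104.7°; drift -16.5° → track 88.2°, groundspeed 59.0 kt
Leg 5: heading 170.6°; drift +16.9° → track 187.5°, groundspeed 59.4 kt

Leg 1: track=318.9°, groundspeed=114.3 kt
Leg 2: track=139.9°, groundspeed=51.7 kt
Leg 3: track=272.4°, groundspeed=102.2 kt
Leg 4: track=88.2°, groundspeed=59.0 kt
Leg 5: track=187.5°, groundspeed=59.4 kt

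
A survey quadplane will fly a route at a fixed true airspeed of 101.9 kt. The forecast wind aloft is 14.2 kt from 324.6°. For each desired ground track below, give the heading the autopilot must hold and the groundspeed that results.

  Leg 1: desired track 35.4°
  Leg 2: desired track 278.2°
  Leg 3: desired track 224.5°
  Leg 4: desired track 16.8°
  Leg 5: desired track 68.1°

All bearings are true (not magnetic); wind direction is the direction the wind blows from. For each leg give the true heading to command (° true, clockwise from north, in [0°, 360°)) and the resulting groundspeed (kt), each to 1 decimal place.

Leg 1: heading=27.8°, groundspeed=96.3 kt
Leg 2: heading=284.0°, groundspeed=91.6 kt
Leg 3: heading=232.4°, groundspeed=103.4 kt
Leg 4: heading=10.5°, groundspeed=92.6 kt
Leg 5: heading=60.3°, groundspeed=104.3 kt

Leg 1: desired track 35.4°; wind correction -7.6° → command heading 27.8°, groundspeed 96.3 kt
Leg 2: desired track 278.2°; wind correction +5.8° → command heading 284.0°, groundspeed 91.6 kt
Leg 3: desired track 224.5°; wind correction +7.9° → command heading 232.4°, groundspeed 103.4 kt
Leg 4: desired track 16.8°; wind correction -6.3° → command heading 10.5°, groundspeed 92.6 kt
Leg 5: desired track 68.1°; wind correction -7.8° → command heading 60.3°, groundspeed 104.3 kt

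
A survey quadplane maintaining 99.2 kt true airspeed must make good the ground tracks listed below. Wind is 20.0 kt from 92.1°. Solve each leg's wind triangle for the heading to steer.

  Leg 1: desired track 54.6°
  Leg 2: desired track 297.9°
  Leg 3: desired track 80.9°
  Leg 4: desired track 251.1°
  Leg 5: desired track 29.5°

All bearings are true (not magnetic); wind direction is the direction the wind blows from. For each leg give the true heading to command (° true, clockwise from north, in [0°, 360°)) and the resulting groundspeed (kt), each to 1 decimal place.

Leg 1: heading=61.6°, groundspeed=82.6 kt
Leg 2: heading=302.9°, groundspeed=116.8 kt
Leg 3: heading=83.1°, groundspeed=79.5 kt
Leg 4: heading=247.0°, groundspeed=117.6 kt
Leg 5: heading=39.8°, groundspeed=88.4 kt

Leg 1: desired track 54.6°; wind correction +7.0° → command heading 61.6°, groundspeed 82.6 kt
Leg 2: desired track 297.9°; wind correction +5.0° → command heading 302.9°, groundspeed 116.8 kt
Leg 3: desired track 80.9°; wind correction +2.2° → command heading 83.1°, groundspeed 79.5 kt
Leg 4: desired track 251.1°; wind correction -4.1° → command heading 247.0°, groundspeed 117.6 kt
Leg 5: desired track 29.5°; wind correction +10.3° → command heading 39.8°, groundspeed 88.4 kt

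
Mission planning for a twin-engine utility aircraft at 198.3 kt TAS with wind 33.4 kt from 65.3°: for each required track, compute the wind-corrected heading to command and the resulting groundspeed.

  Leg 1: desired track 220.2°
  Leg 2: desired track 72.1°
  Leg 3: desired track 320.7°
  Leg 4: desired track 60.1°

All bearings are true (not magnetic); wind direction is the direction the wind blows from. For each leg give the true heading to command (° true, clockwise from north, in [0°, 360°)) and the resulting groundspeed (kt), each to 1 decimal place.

Leg 1: desired track 220.2°; wind correction -4.1° → command heading 216.1°, groundspeed 228.0 kt
Leg 2: desired track 72.1°; wind correction -1.1° → command heading 71.0°, groundspeed 165.1 kt
Leg 3: desired track 320.7°; wind correction +9.4° → command heading 330.1°, groundspeed 204.1 kt
Leg 4: desired track 60.1°; wind correction +0.9° → command heading 61.0°, groundspeed 165.0 kt

Leg 1: heading=216.1°, groundspeed=228.0 kt
Leg 2: heading=71.0°, groundspeed=165.1 kt
Leg 3: heading=330.1°, groundspeed=204.1 kt
Leg 4: heading=61.0°, groundspeed=165.0 kt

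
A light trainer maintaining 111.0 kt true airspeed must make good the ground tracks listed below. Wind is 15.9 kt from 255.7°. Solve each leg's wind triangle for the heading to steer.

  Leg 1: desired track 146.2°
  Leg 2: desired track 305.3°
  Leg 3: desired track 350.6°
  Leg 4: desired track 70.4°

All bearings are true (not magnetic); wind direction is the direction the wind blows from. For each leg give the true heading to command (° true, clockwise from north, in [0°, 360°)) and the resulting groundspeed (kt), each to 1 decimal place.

Leg 1: desired track 146.2°; wind correction +7.8° → command heading 154.0°, groundspeed 115.3 kt
Leg 2: desired track 305.3°; wind correction -6.3° → command heading 299.0°, groundspeed 100.0 kt
Leg 3: desired track 350.6°; wind correction -8.2° → command heading 342.4°, groundspeed 111.2 kt
Leg 4: desired track 70.4°; wind correction -0.8° → command heading 69.6°, groundspeed 126.8 kt

Leg 1: heading=154.0°, groundspeed=115.3 kt
Leg 2: heading=299.0°, groundspeed=100.0 kt
Leg 3: heading=342.4°, groundspeed=111.2 kt
Leg 4: heading=69.6°, groundspeed=126.8 kt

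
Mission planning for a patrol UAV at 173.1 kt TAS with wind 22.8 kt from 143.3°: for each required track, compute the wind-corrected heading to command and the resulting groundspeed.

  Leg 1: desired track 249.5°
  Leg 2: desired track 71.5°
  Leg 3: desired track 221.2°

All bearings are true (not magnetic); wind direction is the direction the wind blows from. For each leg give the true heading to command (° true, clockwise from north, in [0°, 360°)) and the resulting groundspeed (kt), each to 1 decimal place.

Leg 1: heading=242.2°, groundspeed=178.1 kt
Leg 2: heading=78.7°, groundspeed=164.6 kt
Leg 3: heading=213.8°, groundspeed=166.9 kt

Leg 1: desired track 249.5°; wind correction -7.3° → command heading 242.2°, groundspeed 178.1 kt
Leg 2: desired track 71.5°; wind correction +7.2° → command heading 78.7°, groundspeed 164.6 kt
Leg 3: desired track 221.2°; wind correction -7.4° → command heading 213.8°, groundspeed 166.9 kt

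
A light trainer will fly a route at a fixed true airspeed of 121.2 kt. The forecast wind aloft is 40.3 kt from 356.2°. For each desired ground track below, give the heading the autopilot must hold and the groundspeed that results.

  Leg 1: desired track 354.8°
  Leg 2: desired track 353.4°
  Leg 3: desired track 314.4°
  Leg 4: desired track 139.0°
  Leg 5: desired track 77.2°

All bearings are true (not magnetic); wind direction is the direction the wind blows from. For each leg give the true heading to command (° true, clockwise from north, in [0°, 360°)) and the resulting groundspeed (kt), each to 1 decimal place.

Leg 1: heading=355.3°, groundspeed=80.9 kt
Leg 2: heading=354.3°, groundspeed=80.9 kt
Leg 3: heading=327.2°, groundspeed=88.1 kt
Leg 4: heading=127.4°, groundspeed=150.8 kt
Leg 5: heading=58.0°, groundspeed=108.2 kt

Leg 1: desired track 354.8°; wind correction +0.5° → command heading 355.3°, groundspeed 80.9 kt
Leg 2: desired track 353.4°; wind correction +0.9° → command heading 354.3°, groundspeed 80.9 kt
Leg 3: desired track 314.4°; wind correction +12.8° → command heading 327.2°, groundspeed 88.1 kt
Leg 4: desired track 139.0°; wind correction -11.6° → command heading 127.4°, groundspeed 150.8 kt
Leg 5: desired track 77.2°; wind correction -19.2° → command heading 58.0°, groundspeed 108.2 kt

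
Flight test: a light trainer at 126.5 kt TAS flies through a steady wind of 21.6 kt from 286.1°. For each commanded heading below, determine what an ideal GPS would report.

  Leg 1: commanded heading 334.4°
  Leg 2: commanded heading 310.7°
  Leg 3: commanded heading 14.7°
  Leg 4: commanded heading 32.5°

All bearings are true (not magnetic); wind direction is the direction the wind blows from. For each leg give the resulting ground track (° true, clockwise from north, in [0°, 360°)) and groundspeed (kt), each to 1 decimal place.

Leg 1: track=342.6°, groundspeed=113.3 kt
Leg 2: track=315.5°, groundspeed=107.2 kt
Leg 3: track=24.4°, groundspeed=127.8 kt
Leg 4: track=41.4°, groundspeed=134.2 kt

Leg 1: heading 334.4°; drift +8.2° → track 342.6°, groundspeed 113.3 kt
Leg 2: heading 310.7°; drift +4.8° → track 315.5°, groundspeed 107.2 kt
Leg 3: heading 14.7°; drift +9.7° → track 24.4°, groundspeed 127.8 kt
Leg 4: heading 32.5°; drift +8.9° → track 41.4°, groundspeed 134.2 kt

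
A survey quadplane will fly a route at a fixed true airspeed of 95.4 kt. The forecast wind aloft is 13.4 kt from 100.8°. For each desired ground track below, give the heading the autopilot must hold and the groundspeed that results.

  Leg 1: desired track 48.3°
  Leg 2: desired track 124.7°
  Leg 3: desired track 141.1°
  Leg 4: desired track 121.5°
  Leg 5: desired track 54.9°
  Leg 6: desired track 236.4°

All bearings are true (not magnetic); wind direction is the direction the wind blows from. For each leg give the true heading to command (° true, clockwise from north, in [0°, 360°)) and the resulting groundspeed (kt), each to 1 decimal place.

Leg 1: heading=54.7°, groundspeed=86.6 kt
Leg 2: heading=121.4°, groundspeed=83.0 kt
Leg 3: heading=135.9°, groundspeed=84.8 kt
Leg 4: heading=118.7°, groundspeed=82.7 kt
Leg 5: heading=60.7°, groundspeed=85.6 kt
Leg 6: heading=230.8°, groundspeed=104.5 kt

Leg 1: desired track 48.3°; wind correction +6.4° → command heading 54.7°, groundspeed 86.6 kt
Leg 2: desired track 124.7°; wind correction -3.3° → command heading 121.4°, groundspeed 83.0 kt
Leg 3: desired track 141.1°; wind correction -5.2° → command heading 135.9°, groundspeed 84.8 kt
Leg 4: desired track 121.5°; wind correction -2.8° → command heading 118.7°, groundspeed 82.7 kt
Leg 5: desired track 54.9°; wind correction +5.8° → command heading 60.7°, groundspeed 85.6 kt
Leg 6: desired track 236.4°; wind correction -5.6° → command heading 230.8°, groundspeed 104.5 kt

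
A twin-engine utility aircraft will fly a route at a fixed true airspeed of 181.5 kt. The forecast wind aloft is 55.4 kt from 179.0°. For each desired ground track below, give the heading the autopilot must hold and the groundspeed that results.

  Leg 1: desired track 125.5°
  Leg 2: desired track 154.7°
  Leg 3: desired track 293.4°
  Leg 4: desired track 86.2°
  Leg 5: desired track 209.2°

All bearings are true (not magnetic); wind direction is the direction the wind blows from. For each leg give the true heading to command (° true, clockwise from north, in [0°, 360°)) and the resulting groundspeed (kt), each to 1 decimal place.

Leg 1: desired track 125.5°; wind correction +14.2° → command heading 139.7°, groundspeed 143.0 kt
Leg 2: desired track 154.7°; wind correction +7.2° → command heading 161.9°, groundspeed 129.6 kt
Leg 3: desired track 293.4°; wind correction -16.1° → command heading 277.3°, groundspeed 197.2 kt
Leg 4: desired track 86.2°; wind correction +17.8° → command heading 104.0°, groundspeed 175.6 kt
Leg 5: desired track 209.2°; wind correction -8.8° → command heading 200.4°, groundspeed 131.5 kt

Leg 1: heading=139.7°, groundspeed=143.0 kt
Leg 2: heading=161.9°, groundspeed=129.6 kt
Leg 3: heading=277.3°, groundspeed=197.2 kt
Leg 4: heading=104.0°, groundspeed=175.6 kt
Leg 5: heading=200.4°, groundspeed=131.5 kt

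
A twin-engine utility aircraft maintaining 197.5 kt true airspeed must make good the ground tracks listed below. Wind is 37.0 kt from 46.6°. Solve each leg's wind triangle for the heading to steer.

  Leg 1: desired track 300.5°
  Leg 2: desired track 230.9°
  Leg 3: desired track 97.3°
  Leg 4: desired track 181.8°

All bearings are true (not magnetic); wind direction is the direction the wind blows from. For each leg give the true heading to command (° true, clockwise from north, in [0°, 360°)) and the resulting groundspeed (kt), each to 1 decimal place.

Leg 1: heading=310.9°, groundspeed=204.5 kt
Leg 2: heading=231.7°, groundspeed=234.4 kt
Leg 3: heading=89.0°, groundspeed=172.0 kt
Leg 4: heading=174.2°, groundspeed=222.0 kt

Leg 1: desired track 300.5°; wind correction +10.4° → command heading 310.9°, groundspeed 204.5 kt
Leg 2: desired track 230.9°; wind correction +0.8° → command heading 231.7°, groundspeed 234.4 kt
Leg 3: desired track 97.3°; wind correction -8.3° → command heading 89.0°, groundspeed 172.0 kt
Leg 4: desired track 181.8°; wind correction -7.6° → command heading 174.2°, groundspeed 222.0 kt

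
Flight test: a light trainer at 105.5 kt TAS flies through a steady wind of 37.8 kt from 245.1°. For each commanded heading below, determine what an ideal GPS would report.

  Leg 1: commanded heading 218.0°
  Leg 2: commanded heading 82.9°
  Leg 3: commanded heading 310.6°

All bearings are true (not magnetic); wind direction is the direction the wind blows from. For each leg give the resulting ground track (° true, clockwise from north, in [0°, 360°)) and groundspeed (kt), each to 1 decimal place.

Leg 1: heading 218.0°; drift -13.5° → track 204.5°, groundspeed 73.9 kt
Leg 2: heading 82.9°; drift -4.7° → track 78.2°, groundspeed 142.0 kt
Leg 3: heading 310.6°; drift +21.0° → track 331.6°, groundspeed 96.2 kt

Leg 1: track=204.5°, groundspeed=73.9 kt
Leg 2: track=78.2°, groundspeed=142.0 kt
Leg 3: track=331.6°, groundspeed=96.2 kt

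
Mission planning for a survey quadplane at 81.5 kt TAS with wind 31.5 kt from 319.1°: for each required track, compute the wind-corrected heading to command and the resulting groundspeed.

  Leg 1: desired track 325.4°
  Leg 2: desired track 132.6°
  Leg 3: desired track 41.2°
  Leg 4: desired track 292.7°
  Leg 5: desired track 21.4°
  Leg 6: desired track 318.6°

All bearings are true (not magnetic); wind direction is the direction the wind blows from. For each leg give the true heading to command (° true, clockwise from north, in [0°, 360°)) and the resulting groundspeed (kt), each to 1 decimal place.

Leg 1: desired track 325.4°; wind correction -2.4° → command heading 323.0°, groundspeed 50.1 kt
Leg 2: desired track 132.6°; wind correction -2.5° → command heading 130.1°, groundspeed 112.7 kt
Leg 3: desired track 41.2°; wind correction -22.5° → command heading 18.7°, groundspeed 71.0 kt
Leg 4: desired track 292.7°; wind correction +9.9° → command heading 302.6°, groundspeed 52.1 kt
Leg 5: desired track 21.4°; wind correction -20.0° → command heading 1.4°, groundspeed 61.9 kt
Leg 6: desired track 318.6°; wind correction +0.2° → command heading 318.8°, groundspeed 50.0 kt

Leg 1: heading=323.0°, groundspeed=50.1 kt
Leg 2: heading=130.1°, groundspeed=112.7 kt
Leg 3: heading=18.7°, groundspeed=71.0 kt
Leg 4: heading=302.6°, groundspeed=52.1 kt
Leg 5: heading=1.4°, groundspeed=61.9 kt
Leg 6: heading=318.8°, groundspeed=50.0 kt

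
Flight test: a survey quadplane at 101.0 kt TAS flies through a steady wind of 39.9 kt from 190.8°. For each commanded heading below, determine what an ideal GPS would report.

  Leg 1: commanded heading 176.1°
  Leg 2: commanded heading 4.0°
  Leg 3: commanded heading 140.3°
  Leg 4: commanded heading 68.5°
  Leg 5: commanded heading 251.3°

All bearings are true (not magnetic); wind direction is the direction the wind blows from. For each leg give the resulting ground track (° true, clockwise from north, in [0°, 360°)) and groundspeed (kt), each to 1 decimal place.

Leg 1: heading 176.1°; drift -9.2° → track 166.9°, groundspeed 63.2 kt
Leg 2: heading 4.0°; drift +1.9° → track 5.9°, groundspeed 140.7 kt
Leg 3: heading 140.3°; drift -22.2° → track 118.1°, groundspeed 81.6 kt
Leg 4: heading 68.5°; drift -15.4° → track 53.1°, groundspeed 126.9 kt
Leg 5: heading 251.3°; drift +23.1° → track 274.4°, groundspeed 88.5 kt

Leg 1: track=166.9°, groundspeed=63.2 kt
Leg 2: track=5.9°, groundspeed=140.7 kt
Leg 3: track=118.1°, groundspeed=81.6 kt
Leg 4: track=53.1°, groundspeed=126.9 kt
Leg 5: track=274.4°, groundspeed=88.5 kt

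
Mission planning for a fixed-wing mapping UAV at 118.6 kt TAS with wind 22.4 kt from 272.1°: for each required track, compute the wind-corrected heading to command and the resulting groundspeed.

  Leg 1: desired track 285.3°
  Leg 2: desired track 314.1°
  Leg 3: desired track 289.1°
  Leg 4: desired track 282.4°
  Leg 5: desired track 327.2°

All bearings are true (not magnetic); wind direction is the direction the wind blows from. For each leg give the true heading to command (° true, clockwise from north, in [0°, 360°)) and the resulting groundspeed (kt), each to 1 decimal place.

Leg 1: heading=282.8°, groundspeed=96.7 kt
Leg 2: heading=306.8°, groundspeed=101.0 kt
Leg 3: heading=285.9°, groundspeed=97.0 kt
Leg 4: heading=280.5°, groundspeed=96.5 kt
Leg 5: heading=318.3°, groundspeed=104.4 kt

Leg 1: desired track 285.3°; wind correction -2.5° → command heading 282.8°, groundspeed 96.7 kt
Leg 2: desired track 314.1°; wind correction -7.3° → command heading 306.8°, groundspeed 101.0 kt
Leg 3: desired track 289.1°; wind correction -3.2° → command heading 285.9°, groundspeed 97.0 kt
Leg 4: desired track 282.4°; wind correction -1.9° → command heading 280.5°, groundspeed 96.5 kt
Leg 5: desired track 327.2°; wind correction -8.9° → command heading 318.3°, groundspeed 104.4 kt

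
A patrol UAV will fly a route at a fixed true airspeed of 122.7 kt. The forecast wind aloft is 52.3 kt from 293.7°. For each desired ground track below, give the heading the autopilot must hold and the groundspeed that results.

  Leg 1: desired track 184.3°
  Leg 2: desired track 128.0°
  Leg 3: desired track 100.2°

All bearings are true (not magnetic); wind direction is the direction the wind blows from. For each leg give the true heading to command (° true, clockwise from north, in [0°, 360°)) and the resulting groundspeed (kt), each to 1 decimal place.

Leg 1: heading=208.0°, groundspeed=129.7 kt
Leg 2: heading=134.0°, groundspeed=172.7 kt
Leg 3: heading=94.5°, groundspeed=172.9 kt

Leg 1: desired track 184.3°; wind correction +23.7° → command heading 208.0°, groundspeed 129.7 kt
Leg 2: desired track 128.0°; wind correction +6.0° → command heading 134.0°, groundspeed 172.7 kt
Leg 3: desired track 100.2°; wind correction -5.7° → command heading 94.5°, groundspeed 172.9 kt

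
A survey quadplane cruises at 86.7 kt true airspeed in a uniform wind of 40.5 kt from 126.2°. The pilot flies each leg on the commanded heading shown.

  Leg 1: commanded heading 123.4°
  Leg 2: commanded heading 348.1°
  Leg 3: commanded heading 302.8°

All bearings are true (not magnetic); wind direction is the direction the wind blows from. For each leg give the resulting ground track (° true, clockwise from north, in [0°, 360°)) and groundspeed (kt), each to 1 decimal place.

Leg 1: heading 123.4°; drift -2.4° → track 121.0°, groundspeed 46.3 kt
Leg 2: heading 348.1°; drift -13.0° → track 335.1°, groundspeed 119.9 kt
Leg 3: heading 302.8°; drift +1.1° → track 303.9°, groundspeed 127.2 kt

Leg 1: track=121.0°, groundspeed=46.3 kt
Leg 2: track=335.1°, groundspeed=119.9 kt
Leg 3: track=303.9°, groundspeed=127.2 kt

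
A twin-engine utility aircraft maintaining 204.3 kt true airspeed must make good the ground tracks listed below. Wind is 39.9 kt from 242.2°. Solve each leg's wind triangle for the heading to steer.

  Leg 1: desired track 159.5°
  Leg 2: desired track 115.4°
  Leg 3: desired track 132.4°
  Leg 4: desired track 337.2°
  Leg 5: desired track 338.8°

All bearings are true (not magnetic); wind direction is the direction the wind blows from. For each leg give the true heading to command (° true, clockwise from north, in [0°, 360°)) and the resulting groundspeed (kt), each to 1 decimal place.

Leg 1: desired track 159.5°; wind correction +11.2° → command heading 170.7°, groundspeed 195.4 kt
Leg 2: desired track 115.4°; wind correction +9.0° → command heading 124.4°, groundspeed 225.7 kt
Leg 3: desired track 132.4°; wind correction +10.6° → command heading 143.0°, groundspeed 214.3 kt
Leg 4: desired track 337.2°; wind correction -11.2° → command heading 326.0°, groundspeed 203.9 kt
Leg 5: desired track 338.8°; wind correction -11.2° → command heading 327.6°, groundspeed 205.0 kt

Leg 1: heading=170.7°, groundspeed=195.4 kt
Leg 2: heading=124.4°, groundspeed=225.7 kt
Leg 3: heading=143.0°, groundspeed=214.3 kt
Leg 4: heading=326.0°, groundspeed=203.9 kt
Leg 5: heading=327.6°, groundspeed=205.0 kt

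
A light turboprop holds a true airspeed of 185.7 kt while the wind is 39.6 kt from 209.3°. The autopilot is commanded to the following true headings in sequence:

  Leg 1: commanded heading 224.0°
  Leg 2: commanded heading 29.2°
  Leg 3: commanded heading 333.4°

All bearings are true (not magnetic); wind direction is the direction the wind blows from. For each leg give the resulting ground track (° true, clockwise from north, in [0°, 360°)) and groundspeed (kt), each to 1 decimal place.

Leg 1: heading 224.0°; drift +3.9° → track 227.9°, groundspeed 147.7 kt
Leg 2: heading 29.2°; drift +0.0° → track 29.2°, groundspeed 225.3 kt
Leg 3: heading 333.4°; drift +9.0° → track 342.4°, groundspeed 210.5 kt

Leg 1: track=227.9°, groundspeed=147.7 kt
Leg 2: track=29.2°, groundspeed=225.3 kt
Leg 3: track=342.4°, groundspeed=210.5 kt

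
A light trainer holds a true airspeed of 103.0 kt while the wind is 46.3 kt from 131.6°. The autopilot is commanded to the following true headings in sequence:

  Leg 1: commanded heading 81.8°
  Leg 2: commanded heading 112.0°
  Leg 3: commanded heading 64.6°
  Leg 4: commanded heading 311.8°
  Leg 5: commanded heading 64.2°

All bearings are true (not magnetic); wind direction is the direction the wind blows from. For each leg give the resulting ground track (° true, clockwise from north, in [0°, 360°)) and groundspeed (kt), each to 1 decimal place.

Leg 1: heading 81.8°; drift -25.8° → track 56.0°, groundspeed 81.2 kt
Leg 2: heading 112.0°; drift -14.7° → track 97.3°, groundspeed 61.4 kt
Leg 3: heading 64.6°; drift -26.7° → track 37.9°, groundspeed 95.0 kt
Leg 4: heading 311.8°; drift -0.1° → track 311.7°, groundspeed 149.3 kt
Leg 5: heading 64.2°; drift -26.6° → track 37.6°, groundspeed 95.3 kt

Leg 1: track=56.0°, groundspeed=81.2 kt
Leg 2: track=97.3°, groundspeed=61.4 kt
Leg 3: track=37.9°, groundspeed=95.0 kt
Leg 4: track=311.7°, groundspeed=149.3 kt
Leg 5: track=37.6°, groundspeed=95.3 kt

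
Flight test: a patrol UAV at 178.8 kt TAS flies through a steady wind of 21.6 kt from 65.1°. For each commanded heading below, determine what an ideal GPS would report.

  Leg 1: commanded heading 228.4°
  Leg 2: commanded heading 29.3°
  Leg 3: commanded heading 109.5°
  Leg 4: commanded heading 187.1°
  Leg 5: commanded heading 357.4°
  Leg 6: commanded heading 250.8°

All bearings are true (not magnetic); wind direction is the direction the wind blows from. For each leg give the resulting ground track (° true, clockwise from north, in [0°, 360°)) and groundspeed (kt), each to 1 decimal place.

Leg 1: heading 228.4°; drift +1.8° → track 230.2°, groundspeed 199.6 kt
Leg 2: heading 29.3°; drift -4.5° → track 24.8°, groundspeed 161.8 kt
Leg 3: heading 109.5°; drift +5.3° → track 114.8°, groundspeed 164.1 kt
Leg 4: heading 187.1°; drift +5.5° → track 192.6°, groundspeed 191.1 kt
Leg 5: heading 357.4°; drift -6.7° → track 350.7°, groundspeed 171.8 kt
Leg 6: heading 250.8°; drift -0.6° → track 250.2°, groundspeed 200.3 kt

Leg 1: track=230.2°, groundspeed=199.6 kt
Leg 2: track=24.8°, groundspeed=161.8 kt
Leg 3: track=114.8°, groundspeed=164.1 kt
Leg 4: track=192.6°, groundspeed=191.1 kt
Leg 5: track=350.7°, groundspeed=171.8 kt
Leg 6: track=250.2°, groundspeed=200.3 kt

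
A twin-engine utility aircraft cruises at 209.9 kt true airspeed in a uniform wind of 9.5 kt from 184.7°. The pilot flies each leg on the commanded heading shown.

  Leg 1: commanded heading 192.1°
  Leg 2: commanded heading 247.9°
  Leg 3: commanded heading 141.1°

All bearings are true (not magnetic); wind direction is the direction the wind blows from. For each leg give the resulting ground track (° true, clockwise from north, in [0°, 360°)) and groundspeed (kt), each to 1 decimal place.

Leg 1: heading 192.1°; drift +0.3° → track 192.4°, groundspeed 200.5 kt
Leg 2: heading 247.9°; drift +2.4° → track 250.3°, groundspeed 205.8 kt
Leg 3: heading 141.1°; drift -1.8° → track 139.3°, groundspeed 203.1 kt

Leg 1: track=192.4°, groundspeed=200.5 kt
Leg 2: track=250.3°, groundspeed=205.8 kt
Leg 3: track=139.3°, groundspeed=203.1 kt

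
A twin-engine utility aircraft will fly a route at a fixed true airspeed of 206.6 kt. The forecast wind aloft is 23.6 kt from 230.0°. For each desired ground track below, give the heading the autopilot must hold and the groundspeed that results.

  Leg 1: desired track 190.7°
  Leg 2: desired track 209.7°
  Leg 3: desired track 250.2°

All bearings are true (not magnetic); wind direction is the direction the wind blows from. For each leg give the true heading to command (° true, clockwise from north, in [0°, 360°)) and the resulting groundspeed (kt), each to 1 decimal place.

Leg 1: heading=194.8°, groundspeed=187.8 kt
Leg 2: heading=212.0°, groundspeed=184.3 kt
Leg 3: heading=247.9°, groundspeed=184.3 kt

Leg 1: desired track 190.7°; wind correction +4.1° → command heading 194.8°, groundspeed 187.8 kt
Leg 2: desired track 209.7°; wind correction +2.3° → command heading 212.0°, groundspeed 184.3 kt
Leg 3: desired track 250.2°; wind correction -2.3° → command heading 247.9°, groundspeed 184.3 kt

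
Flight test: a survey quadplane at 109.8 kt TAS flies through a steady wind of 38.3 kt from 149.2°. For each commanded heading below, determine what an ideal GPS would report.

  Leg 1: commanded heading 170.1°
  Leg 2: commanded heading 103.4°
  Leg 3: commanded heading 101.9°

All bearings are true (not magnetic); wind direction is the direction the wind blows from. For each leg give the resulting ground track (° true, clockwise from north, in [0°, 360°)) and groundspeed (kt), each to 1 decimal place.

Leg 1: heading 170.1°; drift +10.5° → track 180.6°, groundspeed 75.3 kt
Leg 2: heading 103.4°; drift -18.3° → track 85.1°, groundspeed 87.5 kt
Leg 3: heading 101.9°; drift -18.6° → track 83.3°, groundspeed 88.4 kt

Leg 1: track=180.6°, groundspeed=75.3 kt
Leg 2: track=85.1°, groundspeed=87.5 kt
Leg 3: track=83.3°, groundspeed=88.4 kt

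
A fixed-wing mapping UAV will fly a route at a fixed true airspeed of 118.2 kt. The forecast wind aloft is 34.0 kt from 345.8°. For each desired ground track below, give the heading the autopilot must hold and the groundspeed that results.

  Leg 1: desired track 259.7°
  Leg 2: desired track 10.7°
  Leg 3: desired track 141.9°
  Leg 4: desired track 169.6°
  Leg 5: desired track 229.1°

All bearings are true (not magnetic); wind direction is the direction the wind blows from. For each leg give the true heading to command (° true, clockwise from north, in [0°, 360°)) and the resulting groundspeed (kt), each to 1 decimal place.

Leg 1: heading=276.4°, groundspeed=110.9 kt
Leg 2: heading=3.7°, groundspeed=86.5 kt
Leg 3: heading=135.2°, groundspeed=148.5 kt
Leg 4: heading=170.7°, groundspeed=152.1 kt
Leg 5: heading=244.0°, groundspeed=129.5 kt

Leg 1: desired track 259.7°; wind correction +16.7° → command heading 276.4°, groundspeed 110.9 kt
Leg 2: desired track 10.7°; wind correction -7.0° → command heading 3.7°, groundspeed 86.5 kt
Leg 3: desired track 141.9°; wind correction -6.7° → command heading 135.2°, groundspeed 148.5 kt
Leg 4: desired track 169.6°; wind correction +1.1° → command heading 170.7°, groundspeed 152.1 kt
Leg 5: desired track 229.1°; wind correction +14.9° → command heading 244.0°, groundspeed 129.5 kt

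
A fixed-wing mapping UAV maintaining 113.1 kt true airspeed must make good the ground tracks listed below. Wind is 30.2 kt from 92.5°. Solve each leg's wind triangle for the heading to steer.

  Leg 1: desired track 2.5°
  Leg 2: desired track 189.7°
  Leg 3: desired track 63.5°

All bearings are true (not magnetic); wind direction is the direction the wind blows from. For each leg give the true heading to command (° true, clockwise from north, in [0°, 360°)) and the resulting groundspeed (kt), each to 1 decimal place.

Leg 1: desired track 2.5°; wind correction +15.5° → command heading 18.0°, groundspeed 109.0 kt
Leg 2: desired track 189.7°; wind correction -15.4° → command heading 174.3°, groundspeed 112.8 kt
Leg 3: desired track 63.5°; wind correction +7.4° → command heading 70.9°, groundspeed 85.7 kt

Leg 1: heading=18.0°, groundspeed=109.0 kt
Leg 2: heading=174.3°, groundspeed=112.8 kt
Leg 3: heading=70.9°, groundspeed=85.7 kt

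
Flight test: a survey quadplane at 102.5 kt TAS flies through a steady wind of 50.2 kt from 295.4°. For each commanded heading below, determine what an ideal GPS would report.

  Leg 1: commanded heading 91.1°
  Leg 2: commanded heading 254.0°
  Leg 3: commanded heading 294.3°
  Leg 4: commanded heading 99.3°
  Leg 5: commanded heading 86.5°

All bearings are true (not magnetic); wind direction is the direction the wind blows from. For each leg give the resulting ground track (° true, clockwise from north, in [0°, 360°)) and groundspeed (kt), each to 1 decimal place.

Leg 1: heading 91.1°; drift +7.9° → track 99.0°, groundspeed 149.7 kt
Leg 2: heading 254.0°; drift -27.1° → track 226.9°, groundspeed 72.8 kt
Leg 3: heading 294.3°; drift -1.1° → track 293.2°, groundspeed 52.3 kt
Leg 4: heading 99.3°; drift +5.3° → track 104.6°, groundspeed 151.4 kt
Leg 5: heading 86.5°; drift +9.4° → track 95.9°, groundspeed 148.4 kt

Leg 1: track=99.0°, groundspeed=149.7 kt
Leg 2: track=226.9°, groundspeed=72.8 kt
Leg 3: track=293.2°, groundspeed=52.3 kt
Leg 4: track=104.6°, groundspeed=151.4 kt
Leg 5: track=95.9°, groundspeed=148.4 kt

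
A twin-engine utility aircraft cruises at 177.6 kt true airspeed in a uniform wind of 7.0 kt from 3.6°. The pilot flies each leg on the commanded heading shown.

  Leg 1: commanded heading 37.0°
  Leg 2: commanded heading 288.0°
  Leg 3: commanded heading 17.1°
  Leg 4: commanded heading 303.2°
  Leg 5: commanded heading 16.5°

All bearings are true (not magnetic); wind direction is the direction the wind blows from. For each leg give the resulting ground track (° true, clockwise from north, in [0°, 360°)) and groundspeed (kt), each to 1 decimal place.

Leg 1: track=38.3°, groundspeed=171.8 kt
Leg 2: track=285.8°, groundspeed=176.0 kt
Leg 3: track=17.6°, groundspeed=170.8 kt
Leg 4: track=301.2°, groundspeed=174.2 kt
Leg 5: track=17.0°, groundspeed=170.8 kt

Leg 1: heading 37.0°; drift +1.3° → track 38.3°, groundspeed 171.8 kt
Leg 2: heading 288.0°; drift -2.2° → track 285.8°, groundspeed 176.0 kt
Leg 3: heading 17.1°; drift +0.5° → track 17.6°, groundspeed 170.8 kt
Leg 4: heading 303.2°; drift -2.0° → track 301.2°, groundspeed 174.2 kt
Leg 5: heading 16.5°; drift +0.5° → track 17.0°, groundspeed 170.8 kt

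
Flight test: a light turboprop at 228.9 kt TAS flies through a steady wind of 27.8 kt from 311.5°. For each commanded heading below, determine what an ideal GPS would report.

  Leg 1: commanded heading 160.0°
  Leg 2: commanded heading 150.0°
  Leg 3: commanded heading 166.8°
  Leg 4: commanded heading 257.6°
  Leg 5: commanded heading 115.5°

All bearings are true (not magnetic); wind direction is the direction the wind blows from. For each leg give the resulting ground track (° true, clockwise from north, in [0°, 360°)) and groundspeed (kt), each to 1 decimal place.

Leg 1: track=157.0°, groundspeed=253.7 kt
Leg 2: track=148.0°, groundspeed=255.4 kt
Leg 3: track=163.1°, groundspeed=252.1 kt
Leg 4: track=251.6°, groundspeed=213.7 kt
Leg 5: track=117.2°, groundspeed=255.7 kt

Leg 1: heading 160.0°; drift -3.0° → track 157.0°, groundspeed 253.7 kt
Leg 2: heading 150.0°; drift -2.0° → track 148.0°, groundspeed 255.4 kt
Leg 3: heading 166.8°; drift -3.7° → track 163.1°, groundspeed 252.1 kt
Leg 4: heading 257.6°; drift -6.0° → track 251.6°, groundspeed 213.7 kt
Leg 5: heading 115.5°; drift +1.7° → track 117.2°, groundspeed 255.7 kt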